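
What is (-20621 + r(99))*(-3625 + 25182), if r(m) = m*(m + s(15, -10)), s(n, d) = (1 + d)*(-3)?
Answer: -175624879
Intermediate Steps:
s(n, d) = -3 - 3*d
r(m) = m*(27 + m) (r(m) = m*(m + (-3 - 3*(-10))) = m*(m + (-3 + 30)) = m*(m + 27) = m*(27 + m))
(-20621 + r(99))*(-3625 + 25182) = (-20621 + 99*(27 + 99))*(-3625 + 25182) = (-20621 + 99*126)*21557 = (-20621 + 12474)*21557 = -8147*21557 = -175624879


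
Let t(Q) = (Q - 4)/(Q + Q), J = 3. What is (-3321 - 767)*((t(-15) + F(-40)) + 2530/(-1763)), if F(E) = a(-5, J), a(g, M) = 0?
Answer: 86671732/26445 ≈ 3277.4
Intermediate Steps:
t(Q) = (-4 + Q)/(2*Q) (t(Q) = (-4 + Q)/((2*Q)) = (-4 + Q)*(1/(2*Q)) = (-4 + Q)/(2*Q))
F(E) = 0
(-3321 - 767)*((t(-15) + F(-40)) + 2530/(-1763)) = (-3321 - 767)*(((½)*(-4 - 15)/(-15) + 0) + 2530/(-1763)) = -4088*(((½)*(-1/15)*(-19) + 0) + 2530*(-1/1763)) = -4088*((19/30 + 0) - 2530/1763) = -4088*(19/30 - 2530/1763) = -4088*(-42403/52890) = 86671732/26445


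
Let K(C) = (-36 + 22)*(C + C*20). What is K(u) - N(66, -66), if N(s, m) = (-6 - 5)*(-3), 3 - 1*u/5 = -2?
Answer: -7383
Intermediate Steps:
u = 25 (u = 15 - 5*(-2) = 15 + 10 = 25)
K(C) = -294*C (K(C) = -14*(C + 20*C) = -294*C)
N(s, m) = 33 (N(s, m) = -11*(-3) = 33)
K(u) - N(66, -66) = -294*25 - 1*33 = -7350 - 33 = -7383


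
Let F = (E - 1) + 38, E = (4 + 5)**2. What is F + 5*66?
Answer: 448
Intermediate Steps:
E = 81 (E = 9**2 = 81)
F = 118 (F = (81 - 1) + 38 = 80 + 38 = 118)
F + 5*66 = 118 + 5*66 = 118 + 330 = 448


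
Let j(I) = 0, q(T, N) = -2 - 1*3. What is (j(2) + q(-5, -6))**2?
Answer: 25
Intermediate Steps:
q(T, N) = -5 (q(T, N) = -2 - 3 = -5)
(j(2) + q(-5, -6))**2 = (0 - 5)**2 = (-5)**2 = 25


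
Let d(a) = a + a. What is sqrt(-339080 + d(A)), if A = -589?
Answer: I*sqrt(340258) ≈ 583.32*I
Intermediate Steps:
d(a) = 2*a
sqrt(-339080 + d(A)) = sqrt(-339080 + 2*(-589)) = sqrt(-339080 - 1178) = sqrt(-340258) = I*sqrt(340258)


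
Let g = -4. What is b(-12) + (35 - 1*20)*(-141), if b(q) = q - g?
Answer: -2123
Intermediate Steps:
b(q) = 4 + q (b(q) = q - 1*(-4) = q + 4 = 4 + q)
b(-12) + (35 - 1*20)*(-141) = (4 - 12) + (35 - 1*20)*(-141) = -8 + (35 - 20)*(-141) = -8 + 15*(-141) = -8 - 2115 = -2123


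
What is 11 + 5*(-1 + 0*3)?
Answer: 6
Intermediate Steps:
11 + 5*(-1 + 0*3) = 11 + 5*(-1 + 0) = 11 + 5*(-1) = 11 - 5 = 6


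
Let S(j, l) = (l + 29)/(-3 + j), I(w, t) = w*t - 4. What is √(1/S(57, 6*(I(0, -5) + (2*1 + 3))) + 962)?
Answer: 2*√295085/35 ≈ 31.041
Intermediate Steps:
I(w, t) = -4 + t*w (I(w, t) = t*w - 4 = -4 + t*w)
S(j, l) = (29 + l)/(-3 + j)
√(1/S(57, 6*(I(0, -5) + (2*1 + 3))) + 962) = √(1/((29 + 6*((-4 - 5*0) + (2*1 + 3)))/(-3 + 57)) + 962) = √(1/((29 + 6*((-4 + 0) + (2 + 3)))/54) + 962) = √(1/((29 + 6*(-4 + 5))/54) + 962) = √(1/((29 + 6*1)/54) + 962) = √(1/((29 + 6)/54) + 962) = √(1/((1/54)*35) + 962) = √(1/(35/54) + 962) = √(54/35 + 962) = √(33724/35) = 2*√295085/35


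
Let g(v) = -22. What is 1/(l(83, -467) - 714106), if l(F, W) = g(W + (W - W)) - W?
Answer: -1/713661 ≈ -1.4012e-6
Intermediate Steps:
l(F, W) = -22 - W
1/(l(83, -467) - 714106) = 1/((-22 - 1*(-467)) - 714106) = 1/((-22 + 467) - 714106) = 1/(445 - 714106) = 1/(-713661) = -1/713661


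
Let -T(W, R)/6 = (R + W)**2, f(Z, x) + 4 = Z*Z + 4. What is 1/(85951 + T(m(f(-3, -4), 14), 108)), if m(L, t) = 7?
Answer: 1/6601 ≈ 0.00015149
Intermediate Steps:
f(Z, x) = Z**2 (f(Z, x) = -4 + (Z*Z + 4) = -4 + (Z**2 + 4) = -4 + (4 + Z**2) = Z**2)
T(W, R) = -6*(R + W)**2
1/(85951 + T(m(f(-3, -4), 14), 108)) = 1/(85951 - 6*(108 + 7)**2) = 1/(85951 - 6*115**2) = 1/(85951 - 6*13225) = 1/(85951 - 79350) = 1/6601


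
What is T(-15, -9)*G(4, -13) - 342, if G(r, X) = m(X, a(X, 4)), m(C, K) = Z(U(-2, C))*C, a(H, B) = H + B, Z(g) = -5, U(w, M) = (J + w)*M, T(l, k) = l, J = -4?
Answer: -1317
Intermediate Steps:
U(w, M) = M*(-4 + w) (U(w, M) = (-4 + w)*M = M*(-4 + w))
a(H, B) = B + H
m(C, K) = -5*C
G(r, X) = -5*X
T(-15, -9)*G(4, -13) - 342 = -(-75)*(-13) - 342 = -15*65 - 342 = -975 - 342 = -1317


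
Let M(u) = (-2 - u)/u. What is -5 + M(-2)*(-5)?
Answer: -5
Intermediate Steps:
M(u) = (-2 - u)/u
-5 + M(-2)*(-5) = -5 + ((-2 - 1*(-2))/(-2))*(-5) = -5 - (-2 + 2)/2*(-5) = -5 - 1/2*0*(-5) = -5 + 0*(-5) = -5 + 0 = -5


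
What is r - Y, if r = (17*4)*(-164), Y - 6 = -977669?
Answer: 966511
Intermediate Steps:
Y = -977663 (Y = 6 - 977669 = -977663)
r = -11152 (r = 68*(-164) = -11152)
r - Y = -11152 - 1*(-977663) = -11152 + 977663 = 966511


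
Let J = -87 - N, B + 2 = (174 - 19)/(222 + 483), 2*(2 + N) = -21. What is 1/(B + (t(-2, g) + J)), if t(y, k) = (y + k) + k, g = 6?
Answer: -282/18691 ≈ -0.015087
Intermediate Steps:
N = -25/2 (N = -2 + (1/2)*(-21) = -2 - 21/2 = -25/2 ≈ -12.500)
t(y, k) = y + 2*k (t(y, k) = (k + y) + k = y + 2*k)
B = -251/141 (B = -2 + (174 - 19)/(222 + 483) = -2 + 155/705 = -2 + 155*(1/705) = -2 + 31/141 = -251/141 ≈ -1.7801)
J = -149/2 (J = -87 - 1*(-25/2) = -87 + 25/2 = -149/2 ≈ -74.500)
1/(B + (t(-2, g) + J)) = 1/(-251/141 + ((-2 + 2*6) - 149/2)) = 1/(-251/141 + ((-2 + 12) - 149/2)) = 1/(-251/141 + (10 - 149/2)) = 1/(-251/141 - 129/2) = 1/(-18691/282) = -282/18691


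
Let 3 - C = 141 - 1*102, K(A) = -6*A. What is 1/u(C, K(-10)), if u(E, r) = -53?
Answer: -1/53 ≈ -0.018868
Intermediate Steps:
C = -36 (C = 3 - (141 - 1*102) = 3 - (141 - 102) = 3 - 1*39 = 3 - 39 = -36)
1/u(C, K(-10)) = 1/(-53) = -1/53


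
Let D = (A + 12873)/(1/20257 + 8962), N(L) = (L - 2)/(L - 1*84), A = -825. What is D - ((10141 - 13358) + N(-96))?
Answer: 2103011291251/653555646 ≈ 3217.8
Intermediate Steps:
N(L) = (-2 + L)/(-84 + L) (N(L) = (-2 + L)/(L - 84) = (-2 + L)/(-84 + L))
D = 244056336/181543235 (D = (-825 + 12873)/(1/20257 + 8962) = 12048/(1/20257 + 8962) = 12048/(181543235/20257) = 12048*(20257/181543235) = 244056336/181543235 ≈ 1.3443)
D - ((10141 - 13358) + N(-96)) = 244056336/181543235 - ((10141 - 13358) + (-2 - 96)/(-84 - 96)) = 244056336/181543235 - (-3217 - 98/(-180)) = 244056336/181543235 - (-3217 - 1/180*(-98)) = 244056336/181543235 - (-3217 + 49/90) = 244056336/181543235 - 1*(-289481/90) = 244056336/181543235 + 289481/90 = 2103011291251/653555646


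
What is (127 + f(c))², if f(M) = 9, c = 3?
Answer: 18496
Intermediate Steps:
(127 + f(c))² = (127 + 9)² = 136² = 18496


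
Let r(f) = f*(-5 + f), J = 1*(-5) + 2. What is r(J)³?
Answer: 13824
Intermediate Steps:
J = -3 (J = -5 + 2 = -3)
r(J)³ = (-3*(-5 - 3))³ = (-3*(-8))³ = 24³ = 13824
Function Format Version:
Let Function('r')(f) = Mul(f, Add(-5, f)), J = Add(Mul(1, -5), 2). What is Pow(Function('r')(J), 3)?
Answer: 13824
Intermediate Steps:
J = -3 (J = Add(-5, 2) = -3)
Pow(Function('r')(J), 3) = Pow(Mul(-3, Add(-5, -3)), 3) = Pow(Mul(-3, -8), 3) = Pow(24, 3) = 13824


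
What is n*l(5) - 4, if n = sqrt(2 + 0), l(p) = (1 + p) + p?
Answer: -4 + 11*sqrt(2) ≈ 11.556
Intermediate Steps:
l(p) = 1 + 2*p
n = sqrt(2) ≈ 1.4142
n*l(5) - 4 = sqrt(2)*(1 + 2*5) - 4 = sqrt(2)*(1 + 10) - 4 = sqrt(2)*11 - 4 = 11*sqrt(2) - 4 = -4 + 11*sqrt(2)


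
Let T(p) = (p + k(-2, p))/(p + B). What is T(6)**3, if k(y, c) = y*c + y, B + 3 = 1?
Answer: -8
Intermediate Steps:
B = -2 (B = -3 + 1 = -2)
k(y, c) = y + c*y (k(y, c) = c*y + y = y + c*y)
T(p) = (-2 - p)/(-2 + p) (T(p) = (p - 2*(1 + p))/(p - 2) = (p + (-2 - 2*p))/(-2 + p) = (-2 - p)/(-2 + p))
T(6)**3 = ((-2 - 1*6)/(-2 + 6))**3 = ((-2 - 6)/4)**3 = ((1/4)*(-8))**3 = (-2)**3 = -8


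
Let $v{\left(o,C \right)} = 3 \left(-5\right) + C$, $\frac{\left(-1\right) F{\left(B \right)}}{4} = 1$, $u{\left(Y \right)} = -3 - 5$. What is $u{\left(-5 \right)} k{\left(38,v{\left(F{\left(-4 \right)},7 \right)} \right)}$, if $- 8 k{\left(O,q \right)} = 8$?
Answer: $8$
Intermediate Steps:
$u{\left(Y \right)} = -8$
$F{\left(B \right)} = -4$ ($F{\left(B \right)} = \left(-4\right) 1 = -4$)
$v{\left(o,C \right)} = -15 + C$
$k{\left(O,q \right)} = -1$ ($k{\left(O,q \right)} = \left(- \frac{1}{8}\right) 8 = -1$)
$u{\left(-5 \right)} k{\left(38,v{\left(F{\left(-4 \right)},7 \right)} \right)} = \left(-8\right) \left(-1\right) = 8$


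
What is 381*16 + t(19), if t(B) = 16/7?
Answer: 42688/7 ≈ 6098.3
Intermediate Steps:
t(B) = 16/7 (t(B) = 16*(⅐) = 16/7)
381*16 + t(19) = 381*16 + 16/7 = 6096 + 16/7 = 42688/7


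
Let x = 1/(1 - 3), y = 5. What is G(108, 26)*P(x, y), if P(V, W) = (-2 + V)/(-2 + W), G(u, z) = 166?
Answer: -415/3 ≈ -138.33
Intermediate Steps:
x = -½ (x = 1/(-2) = -½ ≈ -0.50000)
P(V, W) = (-2 + V)/(-2 + W)
G(108, 26)*P(x, y) = 166*((-2 - ½)/(-2 + 5)) = 166*(-5/2/3) = 166*((⅓)*(-5/2)) = 166*(-⅚) = -415/3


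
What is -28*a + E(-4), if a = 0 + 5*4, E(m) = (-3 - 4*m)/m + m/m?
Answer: -2249/4 ≈ -562.25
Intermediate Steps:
E(m) = 1 + (-3 - 4*m)/m (E(m) = (-3 - 4*m)/m + 1 = 1 + (-3 - 4*m)/m)
a = 20 (a = 0 + 20 = 20)
-28*a + E(-4) = -28*20 + (-3 - 3/(-4)) = -560 + (-3 - 3*(-1/4)) = -560 + (-3 + 3/4) = -560 - 9/4 = -2249/4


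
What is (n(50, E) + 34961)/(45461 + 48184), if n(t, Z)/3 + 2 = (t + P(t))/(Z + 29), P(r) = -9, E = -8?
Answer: 244726/655515 ≈ 0.37333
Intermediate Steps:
n(t, Z) = -6 + 3*(-9 + t)/(29 + Z) (n(t, Z) = -6 + 3*((t - 9)/(Z + 29)) = -6 + 3*((-9 + t)/(29 + Z)) = -6 + 3*(-9 + t)/(29 + Z))
(n(50, E) + 34961)/(45461 + 48184) = (3*(-67 + 50 - 2*(-8))/(29 - 8) + 34961)/(45461 + 48184) = (3*(-67 + 50 + 16)/21 + 34961)/93645 = (3*(1/21)*(-1) + 34961)*(1/93645) = (-⅐ + 34961)*(1/93645) = (244726/7)*(1/93645) = 244726/655515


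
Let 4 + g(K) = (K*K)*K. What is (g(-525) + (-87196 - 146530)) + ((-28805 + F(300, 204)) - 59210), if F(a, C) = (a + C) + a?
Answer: -145024066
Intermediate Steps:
F(a, C) = C + 2*a (F(a, C) = (C + a) + a = C + 2*a)
g(K) = -4 + K³ (g(K) = -4 + (K*K)*K = -4 + K²*K = -4 + K³)
(g(-525) + (-87196 - 146530)) + ((-28805 + F(300, 204)) - 59210) = ((-4 + (-525)³) + (-87196 - 146530)) + ((-28805 + (204 + 2*300)) - 59210) = ((-4 - 144703125) - 233726) + ((-28805 + (204 + 600)) - 59210) = (-144703129 - 233726) + ((-28805 + 804) - 59210) = -144936855 + (-28001 - 59210) = -144936855 - 87211 = -145024066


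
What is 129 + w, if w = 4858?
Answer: 4987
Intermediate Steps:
129 + w = 129 + 4858 = 4987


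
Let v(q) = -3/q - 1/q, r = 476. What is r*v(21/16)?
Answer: -4352/3 ≈ -1450.7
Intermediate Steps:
v(q) = -4/q
r*v(21/16) = 476*(-4/(21/16)) = 476*(-4/(21*(1/16))) = 476*(-4/21/16) = 476*(-4*16/21) = 476*(-64/21) = -4352/3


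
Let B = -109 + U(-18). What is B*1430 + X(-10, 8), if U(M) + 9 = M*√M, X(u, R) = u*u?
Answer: -168640 - 77220*I*√2 ≈ -1.6864e+5 - 1.0921e+5*I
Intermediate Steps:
X(u, R) = u²
U(M) = -9 + M^(3/2) (U(M) = -9 + M*√M = -9 + M^(3/2))
B = -118 - 54*I*√2 (B = -109 + (-9 + (-18)^(3/2)) = -109 + (-9 - 54*I*√2) = -118 - 54*I*√2 ≈ -118.0 - 76.368*I)
B*1430 + X(-10, 8) = (-118 - 54*I*√2)*1430 + (-10)² = (-168740 - 77220*I*√2) + 100 = -168640 - 77220*I*√2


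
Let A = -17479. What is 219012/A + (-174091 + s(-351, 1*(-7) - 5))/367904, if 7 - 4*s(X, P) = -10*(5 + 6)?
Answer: -334471264705/25722376064 ≈ -13.003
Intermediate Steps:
s(X, P) = 117/4 (s(X, P) = 7/4 - (-5)*(5 + 6)/2 = 7/4 - (-5)*11/2 = 7/4 - ¼*(-110) = 7/4 + 55/2 = 117/4)
219012/A + (-174091 + s(-351, 1*(-7) - 5))/367904 = 219012/(-17479) + (-174091 + 117/4)/367904 = 219012*(-1/17479) - 696247/4*1/367904 = -219012/17479 - 696247/1471616 = -334471264705/25722376064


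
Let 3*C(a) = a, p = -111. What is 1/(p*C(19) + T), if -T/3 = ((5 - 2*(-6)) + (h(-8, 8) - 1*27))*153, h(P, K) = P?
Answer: 1/7559 ≈ 0.00013229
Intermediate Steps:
C(a) = a/3
T = 8262 (T = -3*((5 - 2*(-6)) + (-8 - 1*27))*153 = -3*((5 + 12) + (-8 - 27))*153 = -3*(17 - 35)*153 = -(-54)*153 = -3*(-2754) = 8262)
1/(p*C(19) + T) = 1/(-37*19 + 8262) = 1/(-111*19/3 + 8262) = 1/(-703 + 8262) = 1/7559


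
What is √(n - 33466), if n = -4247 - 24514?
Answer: I*√62227 ≈ 249.45*I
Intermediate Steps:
n = -28761
√(n - 33466) = √(-28761 - 33466) = √(-62227) = I*√62227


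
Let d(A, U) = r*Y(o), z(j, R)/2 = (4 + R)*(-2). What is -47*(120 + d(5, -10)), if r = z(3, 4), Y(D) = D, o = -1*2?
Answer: -8648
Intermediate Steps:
o = -2
z(j, R) = -16 - 4*R (z(j, R) = 2*((4 + R)*(-2)) = 2*(-8 - 2*R) = -16 - 4*R)
r = -32 (r = -16 - 4*4 = -16 - 16 = -32)
d(A, U) = 64 (d(A, U) = -32*(-2) = 64)
-47*(120 + d(5, -10)) = -47*(120 + 64) = -47*184 = -8648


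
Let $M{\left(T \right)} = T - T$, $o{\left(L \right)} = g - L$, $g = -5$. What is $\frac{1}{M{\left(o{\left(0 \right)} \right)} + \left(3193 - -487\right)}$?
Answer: $\frac{1}{3680} \approx 0.00027174$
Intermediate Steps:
$o{\left(L \right)} = -5 - L$
$M{\left(T \right)} = 0$
$\frac{1}{M{\left(o{\left(0 \right)} \right)} + \left(3193 - -487\right)} = \frac{1}{0 + \left(3193 - -487\right)} = \frac{1}{0 + \left(3193 + 487\right)} = \frac{1}{0 + 3680} = \frac{1}{3680}$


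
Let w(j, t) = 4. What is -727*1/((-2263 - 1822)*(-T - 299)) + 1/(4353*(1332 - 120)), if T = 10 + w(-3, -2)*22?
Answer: -3833911027/8556060653820 ≈ -0.00044809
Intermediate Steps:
T = 98 (T = 10 + 4*22 = 10 + 88 = 98)
-727*1/((-2263 - 1822)*(-T - 299)) + 1/(4353*(1332 - 120)) = -727*1/((-2263 - 1822)*(-1*98 - 299)) + 1/(4353*(1332 - 120)) = -727*(-1/(4085*(-98 - 299))) + (1/4353)/1212 = -727/((-397*(-4085))) + (1/4353)*(1/1212) = -727/1621745 + 1/5275836 = -3833911027/8556060653820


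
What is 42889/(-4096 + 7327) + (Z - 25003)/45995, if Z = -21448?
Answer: 1822596374/148609845 ≈ 12.264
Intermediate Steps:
42889/(-4096 + 7327) + (Z - 25003)/45995 = 42889/(-4096 + 7327) + (-21448 - 25003)/45995 = 42889/3231 - 46451*1/45995 = 42889*(1/3231) - 46451/45995 = 42889/3231 - 46451/45995 = 1822596374/148609845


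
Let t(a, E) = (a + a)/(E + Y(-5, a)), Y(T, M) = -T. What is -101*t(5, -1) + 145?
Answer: -215/2 ≈ -107.50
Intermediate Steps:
t(a, E) = 2*a/(5 + E) (t(a, E) = (a + a)/(E - 1*(-5)) = (2*a)/(E + 5) = (2*a)/(5 + E) = 2*a/(5 + E))
-101*t(5, -1) + 145 = -202*5/(5 - 1) + 145 = -202*5/4 + 145 = -101*5/2 + 145 = -505/2 + 145 = -215/2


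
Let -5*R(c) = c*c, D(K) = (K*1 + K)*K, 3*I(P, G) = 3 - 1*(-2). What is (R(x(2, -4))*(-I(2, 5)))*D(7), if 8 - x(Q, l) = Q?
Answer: 1176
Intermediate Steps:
I(P, G) = 5/3 (I(P, G) = (3 - 1*(-2))/3 = (3 + 2)/3 = (⅓)*5 = 5/3)
D(K) = 2*K² (D(K) = (K + K)*K = (2*K)*K = 2*K²)
x(Q, l) = 8 - Q
R(c) = -c²/5 (R(c) = -c*c/5 = -c²/5)
(R(x(2, -4))*(-I(2, 5)))*D(7) = ((-(8 - 1*2)²/5)*(-1*5/3))*(2*7²) = (-(8 - 2)²/5*(-5/3))*(2*49) = (-⅕*6²*(-5/3))*98 = (-⅕*36*(-5/3))*98 = -36/5*(-5/3)*98 = 12*98 = 1176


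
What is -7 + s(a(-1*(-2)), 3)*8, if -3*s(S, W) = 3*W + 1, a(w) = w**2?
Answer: -101/3 ≈ -33.667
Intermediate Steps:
s(S, W) = -1/3 - W (s(S, W) = -(3*W + 1)/3 = -(1 + 3*W)/3 = -1/3 - W)
-7 + s(a(-1*(-2)), 3)*8 = -7 + (-1/3 - 1*3)*8 = -7 + (-1/3 - 3)*8 = -7 - 10/3*8 = -7 - 80/3 = -101/3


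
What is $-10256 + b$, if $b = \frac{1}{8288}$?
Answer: $- \frac{85001727}{8288} \approx -10256.0$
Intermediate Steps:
$b = \frac{1}{8288} \approx 0.00012066$
$-10256 + b = -10256 + \frac{1}{8288} = - \frac{85001727}{8288}$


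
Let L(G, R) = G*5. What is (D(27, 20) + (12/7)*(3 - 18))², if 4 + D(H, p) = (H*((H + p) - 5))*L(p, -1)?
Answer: 629788262464/49 ≈ 1.2853e+10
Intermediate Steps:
L(G, R) = 5*G
D(H, p) = -4 + 5*H*p*(-5 + H + p) (D(H, p) = -4 + (H*((H + p) - 5))*(5*p) = -4 + (H*(-5 + H + p))*(5*p) = -4 + 5*H*p*(-5 + H + p))
(D(27, 20) + (12/7)*(3 - 18))² = ((-4 - 25*27*20 + 5*27*20² + 5*20*27²) + (12/7)*(3 - 18))² = ((-4 - 13500 + 5*27*400 + 5*20*729) + (12*(⅐))*(-15))² = ((-4 - 13500 + 54000 + 72900) + (12/7)*(-15))² = (113396 - 180/7)² = (793592/7)² = 629788262464/49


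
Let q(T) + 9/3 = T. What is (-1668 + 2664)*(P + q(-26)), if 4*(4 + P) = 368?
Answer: 58764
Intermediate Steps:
P = 88 (P = -4 + (1/4)*368 = -4 + 92 = 88)
q(T) = -3 + T
(-1668 + 2664)*(P + q(-26)) = (-1668 + 2664)*(88 + (-3 - 26)) = 996*(88 - 29) = 996*59 = 58764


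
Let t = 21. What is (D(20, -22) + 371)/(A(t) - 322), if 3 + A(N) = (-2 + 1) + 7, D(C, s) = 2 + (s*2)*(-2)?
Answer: -461/319 ≈ -1.4451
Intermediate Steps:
D(C, s) = 2 - 4*s (D(C, s) = 2 + (2*s)*(-2) = 2 - 4*s)
A(N) = 3 (A(N) = -3 + ((-2 + 1) + 7) = -3 + (-1 + 7) = -3 + 6 = 3)
(D(20, -22) + 371)/(A(t) - 322) = ((2 - 4*(-22)) + 371)/(3 - 322) = ((2 + 88) + 371)/(-319) = (90 + 371)*(-1/319) = 461*(-1/319) = -461/319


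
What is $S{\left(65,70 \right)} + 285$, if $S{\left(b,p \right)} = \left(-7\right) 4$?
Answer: $257$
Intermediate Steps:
$S{\left(b,p \right)} = -28$
$S{\left(65,70 \right)} + 285 = -28 + 285 = 257$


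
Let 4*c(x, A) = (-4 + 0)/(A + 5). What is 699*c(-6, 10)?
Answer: -233/5 ≈ -46.600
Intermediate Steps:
c(x, A) = -1/(5 + A) (c(x, A) = ((-4 + 0)/(A + 5))/4 = (-4/(5 + A))/4 = -1/(5 + A))
699*c(-6, 10) = 699*(-1/(5 + 10)) = 699*(-1/15) = -233/5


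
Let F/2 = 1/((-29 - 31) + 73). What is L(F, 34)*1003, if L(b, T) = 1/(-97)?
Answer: -1003/97 ≈ -10.340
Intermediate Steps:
F = 2/13 (F = 2/((-29 - 31) + 73) = 2/(-60 + 73) = 2/13 ≈ 0.15385)
L(b, T) = -1/97
L(F, 34)*1003 = -1/97*1003 = -1003/97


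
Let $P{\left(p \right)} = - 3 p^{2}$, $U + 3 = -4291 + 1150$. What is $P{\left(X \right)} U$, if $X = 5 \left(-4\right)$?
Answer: $3772800$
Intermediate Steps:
$X = -20$
$U = -3144$ ($U = -3 + \left(-4291 + 1150\right) = -3 - 3141 = -3144$)
$P{\left(X \right)} U = - 3 \left(-20\right)^{2} \left(-3144\right) = \left(-3\right) 400 \left(-3144\right) = \left(-1200\right) \left(-3144\right) = 3772800$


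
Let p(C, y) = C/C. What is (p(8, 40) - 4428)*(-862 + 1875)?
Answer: -4484551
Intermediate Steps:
p(C, y) = 1
(p(8, 40) - 4428)*(-862 + 1875) = (1 - 4428)*(-862 + 1875) = -4427*1013 = -4484551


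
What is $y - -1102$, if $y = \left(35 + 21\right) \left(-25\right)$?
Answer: $-298$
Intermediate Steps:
$y = -1400$ ($y = 56 \left(-25\right) = -1400$)
$y - -1102 = -1400 - -1102 = -1400 + 1102 = -298$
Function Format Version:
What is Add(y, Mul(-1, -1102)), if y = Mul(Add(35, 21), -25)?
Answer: -298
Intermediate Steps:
y = -1400 (y = Mul(56, -25) = -1400)
Add(y, Mul(-1, -1102)) = Add(-1400, Mul(-1, -1102)) = Add(-1400, 1102) = -298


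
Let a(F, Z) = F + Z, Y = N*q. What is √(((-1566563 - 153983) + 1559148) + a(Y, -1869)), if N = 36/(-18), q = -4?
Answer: I*√163259 ≈ 404.05*I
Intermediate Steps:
N = -2 (N = 36*(-1/18) = -2)
Y = 8 (Y = -2*(-4) = 8)
√(((-1566563 - 153983) + 1559148) + a(Y, -1869)) = √(((-1566563 - 153983) + 1559148) + (8 - 1869)) = √((-1720546 + 1559148) - 1861) = √(-161398 - 1861) = √(-163259) = I*√163259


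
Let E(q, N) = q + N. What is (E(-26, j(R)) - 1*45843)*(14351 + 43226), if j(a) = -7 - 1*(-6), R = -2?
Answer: -2641056990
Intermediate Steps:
j(a) = -1 (j(a) = -7 + 6 = -1)
E(q, N) = N + q
(E(-26, j(R)) - 1*45843)*(14351 + 43226) = ((-1 - 26) - 1*45843)*(14351 + 43226) = (-27 - 45843)*57577 = -45870*57577 = -2641056990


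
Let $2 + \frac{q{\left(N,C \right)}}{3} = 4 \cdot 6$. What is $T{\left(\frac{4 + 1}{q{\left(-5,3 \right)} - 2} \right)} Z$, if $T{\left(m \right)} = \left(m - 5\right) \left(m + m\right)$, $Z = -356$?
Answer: $\frac{140175}{512} \approx 273.78$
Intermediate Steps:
$q{\left(N,C \right)} = 66$ ($q{\left(N,C \right)} = -6 + 3 \cdot 4 \cdot 6 = -6 + 3 \cdot 24 = -6 + 72 = 66$)
$T{\left(m \right)} = 2 m \left(-5 + m\right)$ ($T{\left(m \right)} = \left(-5 + m\right) 2 m = 2 m \left(-5 + m\right)$)
$T{\left(\frac{4 + 1}{q{\left(-5,3 \right)} - 2} \right)} Z = 2 \frac{4 + 1}{66 - 2} \left(-5 + \frac{4 + 1}{66 - 2}\right) \left(-356\right) = 2 \cdot \frac{5}{64} \left(-5 + \frac{5}{64}\right) \left(-356\right) = 2 \cdot \frac{5}{64} \left(- \frac{315}{64}\right) \left(-356\right) = \left(- \frac{1575}{2048}\right) \left(-356\right) = \frac{140175}{512}$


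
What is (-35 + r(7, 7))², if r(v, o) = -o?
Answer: 1764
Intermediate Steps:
(-35 + r(7, 7))² = (-35 - 1*7)² = (-35 - 7)² = (-42)² = 1764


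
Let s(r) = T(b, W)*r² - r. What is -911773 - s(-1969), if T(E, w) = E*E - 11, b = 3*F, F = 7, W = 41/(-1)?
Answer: -1668006972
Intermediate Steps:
W = -41 (W = 41*(-1) = -41)
b = 21 (b = 3*7 = 21)
T(E, w) = -11 + E² (T(E, w) = E² - 11 = -11 + E²)
s(r) = -r + 430*r² (s(r) = (-11 + 21²)*r² - r = (-11 + 441)*r² - r = 430*r² - r = -r + 430*r²)
-911773 - s(-1969) = -911773 - (-1969)*(-1 + 430*(-1969)) = -911773 - (-1969)*(-1 - 846670) = -911773 - (-1969)*(-846671) = -911773 - 1*1667095199 = -911773 - 1667095199 = -1668006972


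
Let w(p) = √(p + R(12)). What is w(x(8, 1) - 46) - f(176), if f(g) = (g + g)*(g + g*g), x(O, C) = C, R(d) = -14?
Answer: -10965504 + I*√59 ≈ -1.0966e+7 + 7.6811*I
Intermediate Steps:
w(p) = √(-14 + p) (w(p) = √(p - 14) = √(-14 + p))
f(g) = 2*g*(g + g²) (f(g) = (2*g)*(g + g²) = 2*g*(g + g²))
w(x(8, 1) - 46) - f(176) = √(-14 + (1 - 46)) - 2*176²*(1 + 176) = √(-14 - 45) - 2*30976*177 = √(-59) - 1*10965504 = I*√59 - 10965504 = -10965504 + I*√59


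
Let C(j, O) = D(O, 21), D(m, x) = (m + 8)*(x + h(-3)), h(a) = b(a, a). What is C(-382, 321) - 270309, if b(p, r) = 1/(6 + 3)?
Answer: -2370271/9 ≈ -2.6336e+5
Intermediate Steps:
b(p, r) = ⅑ (b(p, r) = 1/9 = ⅑)
h(a) = ⅑
D(m, x) = (8 + m)*(⅑ + x) (D(m, x) = (m + 8)*(x + ⅑) = (8 + m)*(⅑ + x))
C(j, O) = 1520/9 + 190*O/9 (C(j, O) = 8/9 + 8*21 + O/9 + O*21 = 8/9 + 168 + O/9 + 21*O = 1520/9 + 190*O/9)
C(-382, 321) - 270309 = (1520/9 + (190/9)*321) - 270309 = (1520/9 + 20330/3) - 270309 = 62510/9 - 270309 = -2370271/9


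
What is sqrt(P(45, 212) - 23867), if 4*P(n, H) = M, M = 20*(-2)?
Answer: 3*I*sqrt(2653) ≈ 154.52*I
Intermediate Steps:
M = -40
P(n, H) = -10 (P(n, H) = (1/4)*(-40) = -10)
sqrt(P(45, 212) - 23867) = sqrt(-10 - 23867) = sqrt(-23877) = 3*I*sqrt(2653)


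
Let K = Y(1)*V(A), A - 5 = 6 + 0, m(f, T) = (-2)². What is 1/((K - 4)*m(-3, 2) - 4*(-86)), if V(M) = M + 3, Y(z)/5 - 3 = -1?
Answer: 1/888 ≈ 0.0011261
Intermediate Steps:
m(f, T) = 4
Y(z) = 10 (Y(z) = 15 + 5*(-1) = 15 - 5 = 10)
A = 11 (A = 5 + (6 + 0) = 5 + 6 = 11)
V(M) = 3 + M
K = 140 (K = 10*(3 + 11) = 10*14 = 140)
1/((K - 4)*m(-3, 2) - 4*(-86)) = 1/((140 - 4)*4 - 4*(-86)) = 1/(136*4 + 344) = 1/(544 + 344) = 1/888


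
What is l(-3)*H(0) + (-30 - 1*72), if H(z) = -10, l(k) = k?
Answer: -72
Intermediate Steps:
l(-3)*H(0) + (-30 - 1*72) = -3*(-10) + (-30 - 1*72) = 30 + (-30 - 72) = 30 - 102 = -72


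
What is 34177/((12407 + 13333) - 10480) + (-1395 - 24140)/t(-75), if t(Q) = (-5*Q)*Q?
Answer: 54035689/17167500 ≈ 3.1476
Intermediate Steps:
t(Q) = -5*Q²
34177/((12407 + 13333) - 10480) + (-1395 - 24140)/t(-75) = 34177/((12407 + 13333) - 10480) + (-1395 - 24140)/((-5*(-75)²)) = 34177/(25740 - 10480) - 25535/((-5*5625)) = 34177/15260 - 25535/(-28125) = 34177*(1/15260) - 25535*(-1/28125) = 34177/15260 + 5107/5625 = 54035689/17167500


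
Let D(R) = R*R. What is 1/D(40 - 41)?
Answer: 1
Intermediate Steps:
D(R) = R²
1/D(40 - 41) = 1/((40 - 41)²) = 1/((-1)²) = 1/1 = 1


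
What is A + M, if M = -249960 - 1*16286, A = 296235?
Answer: 29989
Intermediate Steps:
M = -266246 (M = -249960 - 16286 = -266246)
A + M = 296235 - 266246 = 29989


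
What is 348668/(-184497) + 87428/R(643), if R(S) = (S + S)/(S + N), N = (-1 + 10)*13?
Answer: 6129253218556/118631571 ≈ 51666.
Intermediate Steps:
N = 117 (N = 9*13 = 117)
R(S) = 2*S/(117 + S) (R(S) = (S + S)/(S + 117) = (2*S)/(117 + S) = 2*S/(117 + S))
348668/(-184497) + 87428/R(643) = 348668/(-184497) + 87428/((2*643/(117 + 643))) = 348668*(-1/184497) + 87428/((2*643/760)) = -348668/184497 + 87428/((2*643*(1/760))) = -348668/184497 + 87428/(643/380) = -348668/184497 + 87428*(380/643) = -348668/184497 + 33222640/643 = 6129253218556/118631571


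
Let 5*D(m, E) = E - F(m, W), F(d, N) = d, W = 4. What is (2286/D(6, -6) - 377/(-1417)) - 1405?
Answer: -513877/218 ≈ -2357.2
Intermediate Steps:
D(m, E) = -m/5 + E/5 (D(m, E) = (E - m)/5 = -m/5 + E/5)
(2286/D(6, -6) - 377/(-1417)) - 1405 = (2286/(-⅕*6 + (⅕)*(-6)) - 377/(-1417)) - 1405 = (2286/(-6/5 - 6/5) - 377*(-1/1417)) - 1405 = (2286/(-12/5) + 29/109) - 1405 = (2286*(-5/12) + 29/109) - 1405 = (-1905/2 + 29/109) - 1405 = -207587/218 - 1405 = -513877/218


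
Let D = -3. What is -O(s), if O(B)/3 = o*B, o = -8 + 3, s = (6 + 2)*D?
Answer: -360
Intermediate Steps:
s = -24 (s = (6 + 2)*(-3) = 8*(-3) = -24)
o = -5
O(B) = -15*B (O(B) = 3*(-5*B) = -15*B)
-O(s) = -(-15)*(-24) = -1*360 = -360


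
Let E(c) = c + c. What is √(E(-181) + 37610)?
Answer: 8*√582 ≈ 193.00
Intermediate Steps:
E(c) = 2*c
√(E(-181) + 37610) = √(2*(-181) + 37610) = √(-362 + 37610) = √37248 = 8*√582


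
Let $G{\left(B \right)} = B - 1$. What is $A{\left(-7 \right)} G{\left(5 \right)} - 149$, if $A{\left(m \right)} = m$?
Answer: $-177$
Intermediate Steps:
$G{\left(B \right)} = -1 + B$
$A{\left(-7 \right)} G{\left(5 \right)} - 149 = - 7 \left(-1 + 5\right) - 149 = \left(-7\right) 4 - 149 = -28 - 149 = -177$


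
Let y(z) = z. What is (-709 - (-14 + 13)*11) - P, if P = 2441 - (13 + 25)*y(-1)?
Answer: -3177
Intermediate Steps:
P = 2479 (P = 2441 - (13 + 25)*(-1) = 2441 - 38*(-1) = 2441 - 1*(-38) = 2441 + 38 = 2479)
(-709 - (-14 + 13)*11) - P = (-709 - (-14 + 13)*11) - 1*2479 = (-709 - (-1)*11) - 2479 = (-709 - 1*(-11)) - 2479 = (-709 + 11) - 2479 = -698 - 2479 = -3177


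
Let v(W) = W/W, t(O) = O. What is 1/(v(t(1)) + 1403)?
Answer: 1/1404 ≈ 0.00071225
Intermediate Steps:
v(W) = 1
1/(v(t(1)) + 1403) = 1/(1 + 1403) = 1/1404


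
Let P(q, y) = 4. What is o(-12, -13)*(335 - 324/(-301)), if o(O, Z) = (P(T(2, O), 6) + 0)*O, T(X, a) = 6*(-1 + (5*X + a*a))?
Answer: -4855632/301 ≈ -16132.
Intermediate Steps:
T(X, a) = -6 + 6*a² + 30*X (T(X, a) = 6*(-1 + (5*X + a²)) = 6*(-1 + (a² + 5*X)) = 6*(-1 + a² + 5*X) = -6 + 6*a² + 30*X)
o(O, Z) = 4*O (o(O, Z) = (4 + 0)*O = 4*O)
o(-12, -13)*(335 - 324/(-301)) = (4*(-12))*(335 - 324/(-301)) = -48*(335 - 324*(-1/301)) = -48*(335 + 324/301) = -48*101159/301 = -4855632/301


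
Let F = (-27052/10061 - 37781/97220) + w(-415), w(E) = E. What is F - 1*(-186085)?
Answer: 181606464971319/978130420 ≈ 1.8567e+5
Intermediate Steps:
F = -408934234381/978130420 (F = (-27052/10061 - 37781/97220) - 415 = -3010110081/978130420 - 415 = -408934234381/978130420 ≈ -418.08)
F - 1*(-186085) = -408934234381/978130420 - 1*(-186085) = -408934234381/978130420 + 186085 = 181606464971319/978130420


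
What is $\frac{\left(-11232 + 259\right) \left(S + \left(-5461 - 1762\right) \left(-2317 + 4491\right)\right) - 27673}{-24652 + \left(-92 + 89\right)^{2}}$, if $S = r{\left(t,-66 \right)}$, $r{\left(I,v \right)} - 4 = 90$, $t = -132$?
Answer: $- \frac{172305787211}{24643} \approx -6.9921 \cdot 10^{6}$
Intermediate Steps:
$r{\left(I,v \right)} = 94$ ($r{\left(I,v \right)} = 4 + 90 = 94$)
$S = 94$
$\frac{\left(-11232 + 259\right) \left(S + \left(-5461 - 1762\right) \left(-2317 + 4491\right)\right) - 27673}{-24652 + \left(-92 + 89\right)^{2}} = \frac{\left(-11232 + 259\right) \left(94 + \left(-5461 - 1762\right) \left(-2317 + 4491\right)\right) - 27673}{-24652 + \left(-92 + 89\right)^{2}} = \frac{- 10973 \left(94 - 15702802\right) - 27673}{-24652 + \left(-3\right)^{2}} = \frac{- 10973 \left(94 - 15702802\right) - 27673}{-24652 + 9} = \frac{\left(-10973\right) \left(-15702708\right) - 27673}{-24643} = \left(172305814884 - 27673\right) \left(- \frac{1}{24643}\right) = 172305787211 \left(- \frac{1}{24643}\right) = - \frac{172305787211}{24643}$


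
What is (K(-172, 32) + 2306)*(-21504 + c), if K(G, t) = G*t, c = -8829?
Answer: 97004934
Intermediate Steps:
(K(-172, 32) + 2306)*(-21504 + c) = (-172*32 + 2306)*(-21504 - 8829) = (-5504 + 2306)*(-30333) = -3198*(-30333) = 97004934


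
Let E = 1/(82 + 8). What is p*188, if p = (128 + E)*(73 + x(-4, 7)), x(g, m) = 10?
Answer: 89886842/45 ≈ 1.9975e+6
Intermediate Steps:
E = 1/90 ≈ 0.011111
p = 956243/90 (p = (128 + 1/90)*(73 + 10) = (11521/90)*83 = 956243/90 ≈ 10625.)
p*188 = (956243/90)*188 = 89886842/45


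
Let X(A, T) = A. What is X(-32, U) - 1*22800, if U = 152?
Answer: -22832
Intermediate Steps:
X(-32, U) - 1*22800 = -32 - 1*22800 = -32 - 22800 = -22832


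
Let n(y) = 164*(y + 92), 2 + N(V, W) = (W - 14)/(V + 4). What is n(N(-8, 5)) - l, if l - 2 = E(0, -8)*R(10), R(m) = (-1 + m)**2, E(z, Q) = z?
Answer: 15127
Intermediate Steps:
N(V, W) = -2 + (-14 + W)/(4 + V) (N(V, W) = -2 + (W - 14)/(V + 4) = -2 + (-14 + W)/(4 + V))
n(y) = 15088 + 164*y (n(y) = 164*(92 + y) = 15088 + 164*y)
l = 2 (l = 2 + 0*(-1 + 10)**2 = 2 + 0*9**2 = 2 + 0*81 = 2 + 0 = 2)
n(N(-8, 5)) - l = (15088 + 164*((-22 + 5 - 2*(-8))/(4 - 8))) - 1*2 = (15088 + 164*((-22 + 5 + 16)/(-4))) - 2 = (15088 + 164*(-1/4*(-1))) - 2 = (15088 + 164*(1/4)) - 2 = (15088 + 41) - 2 = 15129 - 2 = 15127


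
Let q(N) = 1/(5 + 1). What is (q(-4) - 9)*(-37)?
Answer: 1961/6 ≈ 326.83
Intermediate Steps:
q(N) = 1/6
(q(-4) - 9)*(-37) = (1/6 - 9)*(-37) = -53/6*(-37) = 1961/6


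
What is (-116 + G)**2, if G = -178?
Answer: 86436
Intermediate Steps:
(-116 + G)**2 = (-116 - 178)**2 = (-294)**2 = 86436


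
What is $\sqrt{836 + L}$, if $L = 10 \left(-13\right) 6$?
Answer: $2 \sqrt{14} \approx 7.4833$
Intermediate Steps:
$L = -780$ ($L = \left(-130\right) 6 = -780$)
$\sqrt{836 + L} = \sqrt{836 - 780} = \sqrt{56} = 2 \sqrt{14}$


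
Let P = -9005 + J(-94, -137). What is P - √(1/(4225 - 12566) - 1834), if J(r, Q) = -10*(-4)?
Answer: -8965 - I*√127595571695/8341 ≈ -8965.0 - 42.825*I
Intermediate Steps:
J(r, Q) = 40
P = -8965 (P = -9005 + 40 = -8965)
P - √(1/(4225 - 12566) - 1834) = -8965 - √(1/(4225 - 12566) - 1834) = -8965 - √(1/(-8341) - 1834) = -8965 - √(-1/8341 - 1834) = -8965 - √(-15297395/8341) = -8965 - I*√127595571695/8341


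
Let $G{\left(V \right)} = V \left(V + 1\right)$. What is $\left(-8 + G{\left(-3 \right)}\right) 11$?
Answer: $-22$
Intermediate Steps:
$G{\left(V \right)} = V \left(1 + V\right)$
$\left(-8 + G{\left(-3 \right)}\right) 11 = \left(-8 - 3 \left(1 - 3\right)\right) 11 = \left(-8 - -6\right) 11 = \left(-8 + 6\right) 11 = \left(-2\right) 11 = -22$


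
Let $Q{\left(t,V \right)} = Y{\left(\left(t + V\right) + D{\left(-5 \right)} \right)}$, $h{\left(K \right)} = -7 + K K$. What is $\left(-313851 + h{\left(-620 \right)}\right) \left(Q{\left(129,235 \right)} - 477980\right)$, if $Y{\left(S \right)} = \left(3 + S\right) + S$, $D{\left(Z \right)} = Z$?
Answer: $-33666804378$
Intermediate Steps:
$h{\left(K \right)} = -7 + K^{2}$
$Y{\left(S \right)} = 3 + 2 S$
$Q{\left(t,V \right)} = -7 + 2 V + 2 t$ ($Q{\left(t,V \right)} = 3 + 2 \left(\left(t + V\right) - 5\right) = 3 + 2 \left(\left(V + t\right) - 5\right) = 3 + 2 \left(-5 + V + t\right) = 3 + \left(-10 + 2 V + 2 t\right) = -7 + 2 V + 2 t$)
$\left(-313851 + h{\left(-620 \right)}\right) \left(Q{\left(129,235 \right)} - 477980\right) = \left(-313851 - \left(7 - \left(-620\right)^{2}\right)\right) \left(\left(-7 + 2 \cdot 235 + 2 \cdot 129\right) - 477980\right) = \left(-313851 + \left(-7 + 384400\right)\right) \left(\left(-7 + 470 + 258\right) - 477980\right) = \left(-313851 + 384393\right) \left(721 - 477980\right) = 70542 \left(-477259\right) = -33666804378$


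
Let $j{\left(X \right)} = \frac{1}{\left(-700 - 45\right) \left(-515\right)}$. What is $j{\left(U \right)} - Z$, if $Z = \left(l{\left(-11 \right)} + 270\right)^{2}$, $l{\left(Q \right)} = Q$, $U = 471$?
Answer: $- \frac{25737302674}{383675} \approx -67081.0$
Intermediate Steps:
$j{\left(X \right)} = \frac{1}{383675}$ ($j{\left(X \right)} = \frac{1}{-745} \left(- \frac{1}{515}\right) = \left(- \frac{1}{745}\right) \left(- \frac{1}{515}\right) = \frac{1}{383675}$)
$Z = 67081$ ($Z = \left(-11 + 270\right)^{2} = 259^{2} = 67081$)
$j{\left(U \right)} - Z = \frac{1}{383675} - 67081 = - \frac{25737302674}{383675}$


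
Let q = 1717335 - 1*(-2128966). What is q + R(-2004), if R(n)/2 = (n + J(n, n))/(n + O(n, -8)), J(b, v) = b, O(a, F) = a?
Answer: 3846303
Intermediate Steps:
q = 3846301 (q = 1717335 + 2128966 = 3846301)
R(n) = 2 (R(n) = 2*((n + n)/(n + n)) = 2*((2*n)/((2*n))) = 2*((2*n)*(1/(2*n))) = 2*1 = 2)
q + R(-2004) = 3846301 + 2 = 3846303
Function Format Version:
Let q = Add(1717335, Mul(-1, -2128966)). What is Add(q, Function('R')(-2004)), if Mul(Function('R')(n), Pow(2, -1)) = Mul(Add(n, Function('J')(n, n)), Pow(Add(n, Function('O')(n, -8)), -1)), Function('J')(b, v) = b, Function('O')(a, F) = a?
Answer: 3846303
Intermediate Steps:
q = 3846301 (q = Add(1717335, 2128966) = 3846301)
Function('R')(n) = 2 (Function('R')(n) = Mul(2, Mul(Add(n, n), Pow(Add(n, n), -1))) = Mul(2, Mul(Mul(2, n), Pow(Mul(2, n), -1))) = Mul(2, Mul(Mul(2, n), Mul(Rational(1, 2), Pow(n, -1)))) = Mul(2, 1) = 2)
Add(q, Function('R')(-2004)) = Add(3846301, 2) = 3846303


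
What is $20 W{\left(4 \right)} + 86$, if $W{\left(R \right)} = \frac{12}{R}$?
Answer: $146$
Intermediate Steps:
$20 W{\left(4 \right)} + 86 = 20 \cdot \frac{12}{4} + 86 = 20 \cdot 12 \cdot \frac{1}{4} + 86 = 20 \cdot 3 + 86 = 60 + 86 = 146$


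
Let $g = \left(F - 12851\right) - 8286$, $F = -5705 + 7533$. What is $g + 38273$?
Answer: $18964$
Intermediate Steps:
$F = 1828$
$g = -19309$ ($g = \left(1828 - 12851\right) - 8286 = -11023 - 8286 = -19309$)
$g + 38273 = -19309 + 38273 = 18964$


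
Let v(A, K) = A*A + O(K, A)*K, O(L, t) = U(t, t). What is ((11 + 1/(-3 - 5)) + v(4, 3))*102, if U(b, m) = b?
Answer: 15861/4 ≈ 3965.3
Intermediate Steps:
O(L, t) = t
v(A, K) = A² + A*K (v(A, K) = A*A + A*K = A² + A*K)
((11 + 1/(-3 - 5)) + v(4, 3))*102 = ((11 + 1/(-3 - 5)) + 4*(4 + 3))*102 = ((11 + 1/(-8)) + 4*7)*102 = ((11 - ⅛) + 28)*102 = (87/8 + 28)*102 = (311/8)*102 = 15861/4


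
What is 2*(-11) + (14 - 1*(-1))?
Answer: -7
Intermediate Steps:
2*(-11) + (14 - 1*(-1)) = -22 + (14 + 1) = -22 + 15 = -7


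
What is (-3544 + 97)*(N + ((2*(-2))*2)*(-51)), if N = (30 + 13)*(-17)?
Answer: 1113381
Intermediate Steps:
N = -731 (N = 43*(-17) = -731)
(-3544 + 97)*(N + ((2*(-2))*2)*(-51)) = (-3544 + 97)*(-731 + ((2*(-2))*2)*(-51)) = -3447*(-731 - 4*2*(-51)) = -3447*(-731 - 8*(-51)) = -3447*(-731 + 408) = -3447*(-323) = 1113381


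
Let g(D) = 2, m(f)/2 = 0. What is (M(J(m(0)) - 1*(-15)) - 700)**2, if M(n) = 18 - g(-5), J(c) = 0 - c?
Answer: 467856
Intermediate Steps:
m(f) = 0 (m(f) = 2*0 = 0)
J(c) = -c
M(n) = 16 (M(n) = 18 - 1*2 = 18 - 2 = 16)
(M(J(m(0)) - 1*(-15)) - 700)**2 = (16 - 700)**2 = (-684)**2 = 467856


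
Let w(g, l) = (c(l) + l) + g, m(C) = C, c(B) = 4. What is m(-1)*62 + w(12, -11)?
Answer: -57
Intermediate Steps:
w(g, l) = 4 + g + l (w(g, l) = (4 + l) + g = 4 + g + l)
m(-1)*62 + w(12, -11) = -1*62 + (4 + 12 - 11) = -62 + 5 = -57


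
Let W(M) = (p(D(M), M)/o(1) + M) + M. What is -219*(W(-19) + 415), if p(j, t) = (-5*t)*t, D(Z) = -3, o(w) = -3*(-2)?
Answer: -33361/2 ≈ -16681.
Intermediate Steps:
o(w) = 6
p(j, t) = -5*t²
W(M) = 2*M - 5*M²/6 (W(M) = (-5*M²/6 + M) + M = (M - 5*M²/6) + M = 2*M - 5*M²/6)
-219*(W(-19) + 415) = -219*((⅙)*(-19)*(12 - 5*(-19)) + 415) = -219*((⅙)*(-19)*(12 + 95) + 415) = -219*((⅙)*(-19)*107 + 415) = -219*(-2033/6 + 415) = -219*457/6 = -33361/2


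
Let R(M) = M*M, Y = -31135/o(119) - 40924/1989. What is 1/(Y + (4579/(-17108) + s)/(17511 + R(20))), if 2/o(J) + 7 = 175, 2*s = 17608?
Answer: -46882472364/122614546843012475 ≈ -3.8236e-7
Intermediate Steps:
s = 8804 (s = (½)*17608 = 8804)
o(J) = 1/84 (o(J) = 2/(-7 + 175) = 2/168 = 2*(1/168) = 1/84)
Y = -400150168/153 (Y = -31135/1/84 - 40924/1989 = -31135*84 - 40924*1/1989 = -2615340 - 3148/153 = -400150168/153 ≈ -2.6154e+6)
R(M) = M²
1/(Y + (4579/(-17108) + s)/(17511 + R(20))) = 1/(-400150168/153 + (4579/(-17108) + 8804)/(17511 + 20²)) = 1/(-400150168/153 + (4579*(-1/17108) + 8804)/(17511 + 400)) = 1/(-400150168/153 + (-4579/17108 + 8804)/17911) = 1/(-400150168/153 + (150614253/17108)*(1/17911)) = 1/(-400150168/153 + 150614253/306421388) = 1/(-122614546843012475/46882472364) = -46882472364/122614546843012475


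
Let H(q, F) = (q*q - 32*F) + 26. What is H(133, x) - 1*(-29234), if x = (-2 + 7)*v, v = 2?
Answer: 46629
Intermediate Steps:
x = 10 (x = (-2 + 7)*2 = 5*2 = 10)
H(q, F) = 26 + q² - 32*F (H(q, F) = (q² - 32*F) + 26 = 26 + q² - 32*F)
H(133, x) - 1*(-29234) = (26 + 133² - 32*10) - 1*(-29234) = (26 + 17689 - 320) + 29234 = 17395 + 29234 = 46629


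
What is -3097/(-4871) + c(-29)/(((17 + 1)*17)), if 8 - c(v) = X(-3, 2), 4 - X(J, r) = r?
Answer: 162818/248421 ≈ 0.65541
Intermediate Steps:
X(J, r) = 4 - r
c(v) = 6 (c(v) = 8 - (4 - 1*2) = 8 - (4 - 2) = 8 - 1*2 = 8 - 2 = 6)
-3097/(-4871) + c(-29)/(((17 + 1)*17)) = -3097/(-4871) + 6/(((17 + 1)*17)) = -3097*(-1/4871) + 6/((18*17)) = 3097/4871 + 6/306 = 3097/4871 + 6*(1/306) = 3097/4871 + 1/51 = 162818/248421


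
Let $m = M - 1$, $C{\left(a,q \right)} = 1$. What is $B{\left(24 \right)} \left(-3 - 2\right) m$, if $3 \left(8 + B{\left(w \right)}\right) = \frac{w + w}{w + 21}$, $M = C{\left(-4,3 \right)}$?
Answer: $0$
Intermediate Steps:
$M = 1$
$m = 0$ ($m = 1 - 1 = 0$)
$B{\left(w \right)} = -8 + \frac{2 w}{3 \left(21 + w\right)}$ ($B{\left(w \right)} = -8 + \frac{\left(w + w\right) \frac{1}{w + 21}}{3} = -8 + \frac{2 w \frac{1}{21 + w}}{3} = -8 + \frac{2 w}{3 \left(21 + w\right)}$)
$B{\left(24 \right)} \left(-3 - 2\right) m = \frac{2 \left(-252 - 264\right)}{3 \left(21 + 24\right)} \left(-3 - 2\right) 0 = \frac{2 \left(-252 - 264\right)}{3 \cdot 45} \left(-3 + \left(-2 + 0\right)\right) 0 = \frac{2}{3} \cdot \frac{1}{45} \left(-516\right) \left(-3 - 2\right) 0 = - \frac{344 \left(\left(-5\right) 0\right)}{45} = \left(- \frac{344}{45}\right) 0 = 0$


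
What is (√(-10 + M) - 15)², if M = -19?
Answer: (15 - I*√29)² ≈ 196.0 - 161.55*I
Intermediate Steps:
(√(-10 + M) - 15)² = (√(-10 - 19) - 15)² = (√(-29) - 15)² = (I*√29 - 15)² = (-15 + I*√29)²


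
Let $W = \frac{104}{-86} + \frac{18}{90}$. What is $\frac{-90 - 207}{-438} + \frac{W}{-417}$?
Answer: $\frac{8907527}{13089630} \approx 0.6805$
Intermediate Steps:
$W = - \frac{217}{215}$ ($W = 104 \left(- \frac{1}{86}\right) + 18 \cdot \frac{1}{90} = - \frac{52}{43} + \frac{1}{5} = - \frac{217}{215} \approx -1.0093$)
$\frac{-90 - 207}{-438} + \frac{W}{-417} = \frac{-90 - 207}{-438} - \frac{217}{215 \left(-417\right)} = \left(-90 - 207\right) \left(- \frac{1}{438}\right) - - \frac{217}{89655} = \left(-297\right) \left(- \frac{1}{438}\right) + \frac{217}{89655} = \frac{99}{146} + \frac{217}{89655} = \frac{8907527}{13089630}$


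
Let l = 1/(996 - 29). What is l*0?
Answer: 0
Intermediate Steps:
l = 1/967 ≈ 0.0010341
l*0 = (1/967)*0 = 0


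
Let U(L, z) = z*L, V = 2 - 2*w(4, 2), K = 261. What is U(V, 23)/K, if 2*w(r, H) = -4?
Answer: 46/87 ≈ 0.52874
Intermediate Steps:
w(r, H) = -2 (w(r, H) = (½)*(-4) = -2)
V = 6 (V = 2 - 2*(-2) = 2 + 4 = 6)
U(L, z) = L*z
U(V, 23)/K = (6*23)/261 = 138*(1/261) = 46/87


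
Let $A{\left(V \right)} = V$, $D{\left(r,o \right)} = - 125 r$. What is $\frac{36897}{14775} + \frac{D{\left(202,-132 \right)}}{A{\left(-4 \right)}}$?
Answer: $\frac{62202723}{9850} \approx 6315.0$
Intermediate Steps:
$\frac{36897}{14775} + \frac{D{\left(202,-132 \right)}}{A{\left(-4 \right)}} = \frac{36897}{14775} + \frac{\left(-125\right) 202}{-4} = 36897 \cdot \frac{1}{14775} - - \frac{12625}{2} = \frac{12299}{4925} + \frac{12625}{2} = \frac{62202723}{9850}$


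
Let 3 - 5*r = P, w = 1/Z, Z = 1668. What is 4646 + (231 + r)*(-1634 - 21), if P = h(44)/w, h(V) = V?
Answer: 23914100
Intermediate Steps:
w = 1/1668 ≈ 0.00059952
P = 73392 (P = 44/(1/1668) = 44*1668 = 73392)
r = -73389/5 (r = 3/5 - 1/5*73392 = 3/5 - 73392/5 = -73389/5 ≈ -14678.)
4646 + (231 + r)*(-1634 - 21) = 4646 + (231 - 73389/5)*(-1634 - 21) = 4646 - 72234/5*(-1655) = 4646 + 23909454 = 23914100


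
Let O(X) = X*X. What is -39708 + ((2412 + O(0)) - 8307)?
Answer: -45603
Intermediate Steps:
O(X) = X²
-39708 + ((2412 + O(0)) - 8307) = -39708 + ((2412 + 0²) - 8307) = -39708 + ((2412 + 0) - 8307) = -39708 + (2412 - 8307) = -39708 - 5895 = -45603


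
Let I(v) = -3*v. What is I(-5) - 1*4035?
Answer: -4020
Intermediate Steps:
I(-5) - 1*4035 = -3*(-5) - 1*4035 = 15 - 4035 = -4020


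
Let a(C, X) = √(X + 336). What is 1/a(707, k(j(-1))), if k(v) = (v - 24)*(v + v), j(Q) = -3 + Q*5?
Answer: √53/212 ≈ 0.034340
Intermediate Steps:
j(Q) = -3 + 5*Q
k(v) = 2*v*(-24 + v) (k(v) = (-24 + v)*(2*v) = 2*v*(-24 + v))
a(C, X) = √(336 + X)
1/a(707, k(j(-1))) = 1/(√(336 + 2*(-3 + 5*(-1))*(-24 + (-3 + 5*(-1))))) = 1/(√(336 + 2*(-3 - 5)*(-24 + (-3 - 5)))) = 1/(√(336 + 2*(-8)*(-24 - 8))) = 1/(√(336 + 2*(-8)*(-32))) = 1/(√(336 + 512)) = 1/(√848) = 1/(4*√53) = √53/212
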